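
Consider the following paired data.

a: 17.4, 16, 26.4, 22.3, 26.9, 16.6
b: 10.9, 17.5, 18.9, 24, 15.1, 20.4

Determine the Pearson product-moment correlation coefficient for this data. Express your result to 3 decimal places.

n = 6, Σa = 125.6, Σb = 106.8, Σa² = 2752.18, Σb² = 2002.44, Σab = 2248.65
nΣab − ΣaΣb = 13491.9 − 13414.08 = 77.82
nΣa² − (Σa)² = 16513.08 − 15775.36 = 737.72; nΣb² − (Σb)² = 12014.64 − 11406.24 = 608.4
r = 77.82 / √(737.72 × 608.4) = 77.82 / 669.9469 ≈ 0.116

0.116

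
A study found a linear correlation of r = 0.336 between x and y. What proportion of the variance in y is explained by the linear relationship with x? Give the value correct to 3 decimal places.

r² = (0.336)² = 0.113

0.113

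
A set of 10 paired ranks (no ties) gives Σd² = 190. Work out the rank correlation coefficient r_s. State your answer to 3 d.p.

-0.152

ρ = 1 − 6Σd² / [n(n²−1)] = 1 − 6×190 / (10×99)
  = 1 − 1140/990 = 1 − 1.1515 ≈ -0.152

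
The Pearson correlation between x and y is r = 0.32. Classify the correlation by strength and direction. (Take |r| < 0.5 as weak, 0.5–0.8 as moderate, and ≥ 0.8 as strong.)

r = 0.32 > 0 so the relationship is positive.
|r| = 0.32, which falls in the weak range.

weak positive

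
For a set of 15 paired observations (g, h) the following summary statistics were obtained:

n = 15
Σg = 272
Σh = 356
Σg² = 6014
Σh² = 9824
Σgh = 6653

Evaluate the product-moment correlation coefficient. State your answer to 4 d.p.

0.1620

r = (nΣgh − ΣgΣh) / √[(nΣg² − (Σg)²)(nΣh² − (Σh)²)]
Numerator: 15×6653 − 272×356 = 2963
Denominator: √[(90210 − 73984)(147360 − 126736)] = √[16226 × 20624] = 18293.3054
r = 2963 / 18293.3054 ≈ 0.1620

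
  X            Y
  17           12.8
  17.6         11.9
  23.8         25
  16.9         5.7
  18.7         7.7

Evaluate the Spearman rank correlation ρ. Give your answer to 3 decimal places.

Rank X: 2, 3, 5, 1, 4
Rank Y: 4, 3, 5, 1, 2
d = rank(X) − rank(Y): -2, 0, 0, 0, 2; Σd² = 8
ρ = 1 − 6Σd² / [n(n²−1)] = 1 − 6×8 / (5×24) = 1 − 48/120 ≈ 0.600

0.600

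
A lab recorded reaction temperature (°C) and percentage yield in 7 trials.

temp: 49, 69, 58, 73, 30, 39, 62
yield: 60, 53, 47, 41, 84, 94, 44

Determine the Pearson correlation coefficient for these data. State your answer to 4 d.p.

-0.8858

n = 7, Σx = 380, Σy = 423, Σx² = 22120, Σy² = 28127, Σxy = 21230
nΣxy − ΣxΣy = 148610 − 160740 = -12130
nΣx² − (Σx)² = 154840 − 144400 = 10440; nΣy² − (Σy)² = 196889 − 178929 = 17960
r = -12130 / √(10440 × 17960) = -12130 / 13693.1516 ≈ -0.8858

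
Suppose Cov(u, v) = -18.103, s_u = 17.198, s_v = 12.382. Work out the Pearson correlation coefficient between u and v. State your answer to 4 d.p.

-0.0850

r = Cov(u,v) / (s_u · s_v) = -18.103 / (17.198 × 12.382)
  = -18.103 / 212.9456 ≈ -0.0850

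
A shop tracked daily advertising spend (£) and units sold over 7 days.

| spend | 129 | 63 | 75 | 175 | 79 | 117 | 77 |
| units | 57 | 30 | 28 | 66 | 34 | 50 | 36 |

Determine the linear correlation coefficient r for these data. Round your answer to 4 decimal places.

n = 7, Σx = 715, Σy = 301, Σx² = 82719, Σy² = 14241, Σxy = 34201
nΣxy − ΣxΣy = 239407 − 215215 = 24192
nΣx² − (Σx)² = 579033 − 511225 = 67808; nΣy² − (Σy)² = 99687 − 90601 = 9086
r = 24192 / √(67808 × 9086) = 24192 / 24821.4320 ≈ 0.9746

0.9746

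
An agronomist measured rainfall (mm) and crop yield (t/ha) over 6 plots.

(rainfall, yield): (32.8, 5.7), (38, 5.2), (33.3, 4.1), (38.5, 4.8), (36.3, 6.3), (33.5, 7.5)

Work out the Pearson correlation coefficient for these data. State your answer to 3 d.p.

-0.239

n = 6, Σx = 212.4, Σy = 33.6, Σx² = 7550.92, Σy² = 195.32, Σxy = 1185.83
nΣxy − ΣxΣy = 7114.98 − 7136.64 = -21.66
nΣx² − (Σx)² = 45305.52 − 45113.76 = 191.76; nΣy² − (Σy)² = 1171.92 − 1128.96 = 42.96
r = -21.66 / √(191.76 × 42.96) = -21.66 / 90.7635 ≈ -0.239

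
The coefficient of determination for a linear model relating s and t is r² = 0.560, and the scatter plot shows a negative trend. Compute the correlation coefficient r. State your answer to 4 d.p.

|r| = √0.560 = 0.7483
The association is negative, so r = −0.7483.

-0.7483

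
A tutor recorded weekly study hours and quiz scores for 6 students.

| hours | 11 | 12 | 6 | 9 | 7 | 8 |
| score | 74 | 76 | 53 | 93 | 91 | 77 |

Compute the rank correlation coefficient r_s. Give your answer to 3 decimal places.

Rank hours: 5, 6, 1, 4, 2, 3
Rank score: 2, 3, 1, 6, 5, 4
d = rank(hours) − rank(score): 3, 3, 0, -2, -3, -1; Σd² = 32
ρ = 1 − 6Σd² / [n(n²−1)] = 1 − 6×32 / (6×35) = 1 − 192/210 ≈ 0.086

0.086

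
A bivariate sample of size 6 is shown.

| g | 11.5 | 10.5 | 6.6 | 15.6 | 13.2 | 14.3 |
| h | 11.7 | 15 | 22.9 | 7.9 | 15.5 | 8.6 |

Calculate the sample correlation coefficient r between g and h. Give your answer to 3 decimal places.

-0.915

n = 6, Σg = 71.7, Σh = 81.6, Σg² = 908.15, Σh² = 1262.92, Σgh = 894.01
nΣgh − ΣgΣh = 5364.06 − 5850.72 = -486.66
nΣg² − (Σg)² = 5448.9 − 5140.89 = 308.01; nΣh² − (Σh)² = 7577.52 − 6658.56 = 918.96
r = -486.66 / √(308.01 × 918.96) = -486.66 / 532.0234 ≈ -0.915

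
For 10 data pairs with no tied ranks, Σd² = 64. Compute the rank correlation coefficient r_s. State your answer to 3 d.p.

ρ = 1 − 6Σd² / [n(n²−1)] = 1 − 6×64 / (10×99)
  = 1 − 384/990 = 1 − 0.3879 ≈ 0.612

0.612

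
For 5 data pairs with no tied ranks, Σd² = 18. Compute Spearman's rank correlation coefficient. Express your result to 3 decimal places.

ρ = 1 − 6Σd² / [n(n²−1)] = 1 − 6×18 / (5×24)
  = 1 − 108/120 = 1 − 0.9000 ≈ 0.100

0.100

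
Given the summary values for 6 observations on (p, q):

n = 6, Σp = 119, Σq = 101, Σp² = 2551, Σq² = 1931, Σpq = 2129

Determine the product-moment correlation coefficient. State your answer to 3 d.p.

r = (nΣpq − ΣpΣq) / √[(nΣp² − (Σp)²)(nΣq² − (Σq)²)]
Numerator: 6×2129 − 119×101 = 755
Denominator: √[(15306 − 14161)(11586 − 10201)] = √[1145 × 1385] = 1259.2954
r = 755 / 1259.2954 ≈ 0.600

0.600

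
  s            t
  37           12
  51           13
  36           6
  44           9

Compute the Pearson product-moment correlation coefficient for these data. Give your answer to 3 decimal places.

0.589

n = 4, Σs = 168, Σt = 40, Σs² = 7202, Σt² = 430, Σst = 1719
nΣst − ΣsΣt = 6876 − 6720 = 156
nΣs² − (Σs)² = 28808 − 28224 = 584; nΣt² − (Σt)² = 1720 − 1600 = 120
r = 156 / √(584 × 120) = 156 / 264.7263 ≈ 0.589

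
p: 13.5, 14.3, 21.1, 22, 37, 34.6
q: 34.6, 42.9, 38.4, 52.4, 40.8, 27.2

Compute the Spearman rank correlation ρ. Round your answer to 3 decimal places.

0.029

Rank p: 1, 2, 3, 4, 6, 5
Rank q: 2, 5, 3, 6, 4, 1
d = rank(p) − rank(q): -1, -3, 0, -2, 2, 4; Σd² = 34
ρ = 1 − 6Σd² / [n(n²−1)] = 1 − 6×34 / (6×35) = 1 − 204/210 ≈ 0.029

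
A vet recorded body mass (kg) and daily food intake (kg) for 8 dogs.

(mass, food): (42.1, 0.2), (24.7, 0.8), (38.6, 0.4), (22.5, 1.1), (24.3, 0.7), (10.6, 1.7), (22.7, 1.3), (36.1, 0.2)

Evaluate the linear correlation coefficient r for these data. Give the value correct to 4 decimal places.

n = 8, Σx = 221.6, Σy = 6.4, Σx² = 6900.06, Σy² = 7.16, Σxy = 140.13
nΣxy − ΣxΣy = 1121.04 − 1418.24 = -297.2
nΣx² − (Σx)² = 55200.48 − 49106.56 = 6093.92; nΣy² − (Σy)² = 57.28 − 40.96 = 16.32
r = -297.2 / √(6093.92 × 16.32) = -297.2 / 315.3613 ≈ -0.9424

-0.9424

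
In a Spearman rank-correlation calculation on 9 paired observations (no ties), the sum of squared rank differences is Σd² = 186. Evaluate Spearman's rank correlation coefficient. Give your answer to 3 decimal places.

-0.550

ρ = 1 − 6Σd² / [n(n²−1)] = 1 − 6×186 / (9×80)
  = 1 − 1116/720 = 1 − 1.5500 ≈ -0.550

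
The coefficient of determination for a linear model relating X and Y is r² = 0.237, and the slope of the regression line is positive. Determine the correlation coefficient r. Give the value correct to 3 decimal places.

|r| = √0.237 = 0.487
The association is positive, so r = 0.487.

0.487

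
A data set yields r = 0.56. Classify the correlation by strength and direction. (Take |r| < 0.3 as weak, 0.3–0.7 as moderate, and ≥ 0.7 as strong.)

r = 0.56 > 0 so the relationship is positive.
|r| = 0.56, which falls in the moderate range.

moderate positive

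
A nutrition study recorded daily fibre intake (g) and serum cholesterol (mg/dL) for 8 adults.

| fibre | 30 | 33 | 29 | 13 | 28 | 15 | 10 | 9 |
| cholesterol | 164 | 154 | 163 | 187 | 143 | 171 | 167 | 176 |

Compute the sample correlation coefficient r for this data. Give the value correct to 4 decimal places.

-0.7211

n = 8, Σx = 167, Σy = 1325, Σx² = 4189, Σy² = 220705, Σxy = 26983
nΣxy − ΣxΣy = 215864 − 221275 = -5411
nΣx² − (Σx)² = 33512 − 27889 = 5623; nΣy² − (Σy)² = 1765640 − 1755625 = 10015
r = -5411 / √(5623 × 10015) = -5411 / 7504.2884 ≈ -0.7211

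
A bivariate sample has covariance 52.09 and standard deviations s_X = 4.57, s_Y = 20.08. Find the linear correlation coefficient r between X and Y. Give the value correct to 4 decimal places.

0.5676

r = Cov(X,Y) / (s_X · s_Y) = 52.09 / (4.57 × 20.08)
  = 52.09 / 91.7656 ≈ 0.5676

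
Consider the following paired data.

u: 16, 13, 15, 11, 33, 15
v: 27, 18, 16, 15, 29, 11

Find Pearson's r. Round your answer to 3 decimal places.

0.712

n = 6, Σu = 103, Σv = 116, Σu² = 2085, Σv² = 2496, Σuv = 2193
nΣuv − ΣuΣv = 13158 − 11948 = 1210
nΣu² − (Σu)² = 12510 − 10609 = 1901; nΣv² − (Σv)² = 14976 − 13456 = 1520
r = 1210 / √(1901 × 1520) = 1210 / 1699.8588 ≈ 0.712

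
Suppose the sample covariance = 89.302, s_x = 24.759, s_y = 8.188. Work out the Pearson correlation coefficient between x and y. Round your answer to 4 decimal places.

0.4405

r = Cov(x,y) / (s_x · s_y) = 89.302 / (24.759 × 8.188)
  = 89.302 / 202.7267 ≈ 0.4405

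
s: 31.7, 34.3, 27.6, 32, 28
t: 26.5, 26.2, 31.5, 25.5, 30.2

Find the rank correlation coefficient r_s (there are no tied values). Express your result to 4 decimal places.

-0.9000

Rank s: 3, 5, 1, 4, 2
Rank t: 3, 2, 5, 1, 4
d = rank(s) − rank(t): 0, 3, -4, 3, -2; Σd² = 38
ρ = 1 − 6Σd² / [n(n²−1)] = 1 − 6×38 / (5×24) = 1 − 228/120 ≈ -0.9000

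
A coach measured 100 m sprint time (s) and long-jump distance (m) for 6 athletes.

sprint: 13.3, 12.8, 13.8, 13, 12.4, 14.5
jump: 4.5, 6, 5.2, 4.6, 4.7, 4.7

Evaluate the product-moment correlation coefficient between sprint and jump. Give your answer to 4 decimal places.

-0.1728

n = 6, Σx = 79.8, Σy = 29.7, Σx² = 1064.18, Σy² = 148.63, Σxy = 394.64
nΣxy − ΣxΣy = 2367.84 − 2370.06 = -2.22
nΣx² − (Σx)² = 6385.08 − 6368.04 = 17.04; nΣy² − (Σy)² = 891.78 − 882.09 = 9.69
r = -2.22 / √(17.04 × 9.69) = -2.22 / 12.8498 ≈ -0.1728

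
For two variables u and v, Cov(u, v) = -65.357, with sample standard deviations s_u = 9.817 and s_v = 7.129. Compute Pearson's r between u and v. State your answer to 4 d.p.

-0.9339

r = Cov(u,v) / (s_u · s_v) = -65.357 / (9.817 × 7.129)
  = -65.357 / 69.9854 ≈ -0.9339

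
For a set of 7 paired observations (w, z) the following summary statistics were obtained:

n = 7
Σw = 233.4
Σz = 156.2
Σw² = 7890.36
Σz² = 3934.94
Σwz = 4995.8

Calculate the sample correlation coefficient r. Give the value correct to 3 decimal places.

-0.963

r = (nΣwz − ΣwΣz) / √[(nΣw² − (Σw)²)(nΣz² − (Σz)²)]
Numerator: 7×4995.8 − 233.4×156.2 = -1486.48
Denominator: √[(55232.52 − 54475.56)(27544.58 − 24398.44)] = √[756.96 × 3146.14] = 1543.2116
r = -1486.48 / 1543.2116 ≈ -0.963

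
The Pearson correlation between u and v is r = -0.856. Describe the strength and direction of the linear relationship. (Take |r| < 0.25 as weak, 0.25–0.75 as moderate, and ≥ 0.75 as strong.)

strong negative

r = -0.856 < 0 so the relationship is negative.
|r| = 0.856, which falls in the strong range.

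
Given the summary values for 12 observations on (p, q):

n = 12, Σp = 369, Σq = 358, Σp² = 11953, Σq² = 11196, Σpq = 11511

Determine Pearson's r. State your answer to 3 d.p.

0.899

r = (nΣpq − ΣpΣq) / √[(nΣp² − (Σp)²)(nΣq² − (Σq)²)]
Numerator: 12×11511 − 369×358 = 6030
Denominator: √[(143436 − 136161)(134352 − 128164)] = √[7275 × 6188] = 6709.5231
r = 6030 / 6709.5231 ≈ 0.899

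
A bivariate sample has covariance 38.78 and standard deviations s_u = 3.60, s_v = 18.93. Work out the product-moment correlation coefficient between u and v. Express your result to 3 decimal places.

0.569

r = Cov(u,v) / (s_u · s_v) = 38.78 / (3.60 × 18.93)
  = 38.78 / 68.1480 ≈ 0.569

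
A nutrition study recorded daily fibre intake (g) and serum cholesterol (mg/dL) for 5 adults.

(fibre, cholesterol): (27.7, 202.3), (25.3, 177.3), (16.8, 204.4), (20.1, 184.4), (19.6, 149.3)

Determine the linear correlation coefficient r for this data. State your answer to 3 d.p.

n = 5, Σx = 109.5, Σy = 917.7, Σx² = 2477.79, Σy² = 170433.79, Σxy = 20156.04
nΣxy − ΣxΣy = 100780.2 − 100488.15 = 292.05
nΣx² − (Σx)² = 12388.95 − 11990.25 = 398.7; nΣy² − (Σy)² = 852168.95 − 842173.29 = 9995.66
r = 292.05 / √(398.7 × 9995.66) = 292.05 / 1996.3140 ≈ 0.146

0.146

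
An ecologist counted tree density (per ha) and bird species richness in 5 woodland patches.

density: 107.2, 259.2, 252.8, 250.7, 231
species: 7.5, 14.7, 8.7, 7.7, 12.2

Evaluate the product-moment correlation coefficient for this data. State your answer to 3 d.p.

n = 5, Σx = 1100.9, Σy = 50.8, Σx² = 258795.81, Σy² = 556.16, Σxy = 11562.19
nΣxy − ΣxΣy = 57810.95 − 55925.72 = 1885.23
nΣx² − (Σx)² = 1293979.05 − 1211980.81 = 81998.24; nΣy² − (Σy)² = 2780.8 − 2580.64 = 200.16
r = 1885.23 / √(81998.24 × 200.16) = 1885.23 / 4051.2674 ≈ 0.465

0.465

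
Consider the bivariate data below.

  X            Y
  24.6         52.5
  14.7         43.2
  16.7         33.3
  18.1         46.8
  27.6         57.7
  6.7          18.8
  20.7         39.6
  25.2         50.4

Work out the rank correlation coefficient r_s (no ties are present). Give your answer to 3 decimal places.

Rank X: 6, 2, 3, 4, 8, 1, 5, 7
Rank Y: 7, 4, 2, 5, 8, 1, 3, 6
d = rank(X) − rank(Y): -1, -2, 1, -1, 0, 0, 2, 1; Σd² = 12
ρ = 1 − 6Σd² / [n(n²−1)] = 1 − 6×12 / (8×63) = 1 − 72/504 ≈ 0.857

0.857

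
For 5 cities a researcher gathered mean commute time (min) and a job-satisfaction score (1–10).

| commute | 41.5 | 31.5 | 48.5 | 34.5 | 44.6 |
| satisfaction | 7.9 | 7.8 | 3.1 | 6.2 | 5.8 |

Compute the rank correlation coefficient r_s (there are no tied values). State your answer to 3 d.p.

Rank commute: 3, 1, 5, 2, 4
Rank satisfaction: 5, 4, 1, 3, 2
d = rank(commute) − rank(satisfaction): -2, -3, 4, -1, 2; Σd² = 34
ρ = 1 − 6Σd² / [n(n²−1)] = 1 − 6×34 / (5×24) = 1 − 204/120 ≈ -0.700

-0.700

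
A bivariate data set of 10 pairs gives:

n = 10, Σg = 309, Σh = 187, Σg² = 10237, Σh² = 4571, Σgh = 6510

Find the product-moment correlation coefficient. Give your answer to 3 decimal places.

r = (nΣgh − ΣgΣh) / √[(nΣg² − (Σg)²)(nΣh² − (Σh)²)]
Numerator: 10×6510 − 309×187 = 7317
Denominator: √[(102370 − 95481)(45710 − 34969)] = √[6889 × 10741] = 8602.0201
r = 7317 / 8602.0201 ≈ 0.851

0.851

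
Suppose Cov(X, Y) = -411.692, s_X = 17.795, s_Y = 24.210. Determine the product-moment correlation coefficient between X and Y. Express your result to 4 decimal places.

-0.9556

r = Cov(X,Y) / (s_X · s_Y) = -411.692 / (17.795 × 24.210)
  = -411.692 / 430.8170 ≈ -0.9556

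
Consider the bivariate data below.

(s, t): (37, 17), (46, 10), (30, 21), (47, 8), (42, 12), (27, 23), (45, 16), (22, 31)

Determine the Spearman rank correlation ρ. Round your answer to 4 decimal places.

Rank s: 4, 7, 3, 8, 5, 2, 6, 1
Rank t: 5, 2, 6, 1, 3, 7, 4, 8
d = rank(s) − rank(t): -1, 5, -3, 7, 2, -5, 2, -7; Σd² = 166
ρ = 1 − 6Σd² / [n(n²−1)] = 1 − 6×166 / (8×63) = 1 − 996/504 ≈ -0.9762

-0.9762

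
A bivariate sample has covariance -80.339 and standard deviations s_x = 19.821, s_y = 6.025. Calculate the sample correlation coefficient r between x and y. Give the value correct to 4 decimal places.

r = Cov(x,y) / (s_x · s_y) = -80.339 / (19.821 × 6.025)
  = -80.339 / 119.4215 ≈ -0.6727

-0.6727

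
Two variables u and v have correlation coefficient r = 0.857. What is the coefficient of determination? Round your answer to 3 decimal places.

r² = (0.857)² = 0.734

0.734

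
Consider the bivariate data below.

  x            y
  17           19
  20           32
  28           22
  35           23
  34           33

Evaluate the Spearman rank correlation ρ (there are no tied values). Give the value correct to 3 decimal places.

0.500

Rank x: 1, 2, 3, 5, 4
Rank y: 1, 4, 2, 3, 5
d = rank(x) − rank(y): 0, -2, 1, 2, -1; Σd² = 10
ρ = 1 − 6Σd² / [n(n²−1)] = 1 − 6×10 / (5×24) = 1 − 60/120 ≈ 0.500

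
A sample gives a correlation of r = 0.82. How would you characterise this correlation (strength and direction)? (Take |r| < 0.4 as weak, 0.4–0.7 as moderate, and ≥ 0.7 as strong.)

r = 0.82 > 0 so the relationship is positive.
|r| = 0.82, which falls in the strong range.

strong positive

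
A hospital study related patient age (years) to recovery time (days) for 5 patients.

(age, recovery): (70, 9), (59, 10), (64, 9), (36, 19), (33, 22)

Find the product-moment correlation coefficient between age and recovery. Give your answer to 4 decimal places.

-0.9780

n = 5, Σx = 262, Σy = 69, Σx² = 14862, Σy² = 1107, Σxy = 3206
nΣxy − ΣxΣy = 16030 − 18078 = -2048
nΣx² − (Σx)² = 74310 − 68644 = 5666; nΣy² − (Σy)² = 5535 − 4761 = 774
r = -2048 / √(5666 × 774) = -2048 / 2094.1547 ≈ -0.9780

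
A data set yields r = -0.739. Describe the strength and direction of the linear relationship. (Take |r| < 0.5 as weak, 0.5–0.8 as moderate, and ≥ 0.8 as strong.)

r = -0.739 < 0 so the relationship is negative.
|r| = 0.739, which falls in the moderate range.

moderate negative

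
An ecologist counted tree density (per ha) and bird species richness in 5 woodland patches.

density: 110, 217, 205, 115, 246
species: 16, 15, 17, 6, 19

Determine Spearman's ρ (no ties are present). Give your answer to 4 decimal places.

0.5000

Rank density: 1, 4, 3, 2, 5
Rank species: 3, 2, 4, 1, 5
d = rank(density) − rank(species): -2, 2, -1, 1, 0; Σd² = 10
ρ = 1 − 6Σd² / [n(n²−1)] = 1 − 6×10 / (5×24) = 1 − 60/120 ≈ 0.5000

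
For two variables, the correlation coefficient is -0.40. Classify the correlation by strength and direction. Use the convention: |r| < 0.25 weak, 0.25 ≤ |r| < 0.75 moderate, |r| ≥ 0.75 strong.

moderate negative

r = -0.40 < 0 so the relationship is negative.
|r| = 0.40, which falls in the moderate range.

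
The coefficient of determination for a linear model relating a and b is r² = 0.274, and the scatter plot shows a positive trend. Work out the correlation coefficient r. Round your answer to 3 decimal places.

|r| = √0.274 = 0.523
The association is positive, so r = 0.523.

0.523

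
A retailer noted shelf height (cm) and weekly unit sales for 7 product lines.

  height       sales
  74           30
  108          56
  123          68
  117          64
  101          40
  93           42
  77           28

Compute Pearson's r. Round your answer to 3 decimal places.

n = 7, Σx = 693, Σy = 328, Σx² = 70737, Σy² = 16904, Σxy = 34222
nΣxy − ΣxΣy = 239554 − 227304 = 12250
nΣx² − (Σx)² = 495159 − 480249 = 14910; nΣy² − (Σy)² = 118328 − 107584 = 10744
r = 12250 / √(14910 × 10744) = 12250 / 12656.7389 ≈ 0.968

0.968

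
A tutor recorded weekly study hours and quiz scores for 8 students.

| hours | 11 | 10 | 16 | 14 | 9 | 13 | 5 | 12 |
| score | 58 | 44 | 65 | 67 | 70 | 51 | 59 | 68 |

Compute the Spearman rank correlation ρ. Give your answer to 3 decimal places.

Rank hours: 4, 3, 8, 7, 2, 6, 1, 5
Rank score: 3, 1, 5, 6, 8, 2, 4, 7
d = rank(hours) − rank(score): 1, 2, 3, 1, -6, 4, -3, -2; Σd² = 80
ρ = 1 − 6Σd² / [n(n²−1)] = 1 − 6×80 / (8×63) = 1 − 480/504 ≈ 0.048

0.048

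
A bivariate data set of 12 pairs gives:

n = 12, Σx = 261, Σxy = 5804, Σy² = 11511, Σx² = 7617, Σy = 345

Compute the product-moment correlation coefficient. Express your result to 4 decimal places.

r = (nΣxy − ΣxΣy) / √[(nΣx² − (Σx)²)(nΣy² − (Σy)²)]
Numerator: 12×5804 − 261×345 = -20397
Denominator: √[(91404 − 68121)(138132 − 119025)] = √[23283 × 19107] = 21091.9008
r = -20397 / 21091.9008 ≈ -0.9671

-0.9671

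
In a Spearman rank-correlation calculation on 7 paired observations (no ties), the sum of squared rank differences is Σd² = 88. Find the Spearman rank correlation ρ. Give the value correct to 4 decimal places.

ρ = 1 − 6Σd² / [n(n²−1)] = 1 − 6×88 / (7×48)
  = 1 − 528/336 = 1 − 1.57143 ≈ -0.5714

-0.5714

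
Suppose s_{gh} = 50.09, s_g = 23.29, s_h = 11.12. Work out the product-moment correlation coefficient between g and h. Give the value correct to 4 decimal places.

0.1934

r = Cov(g,h) / (s_g · s_h) = 50.09 / (23.29 × 11.12)
  = 50.09 / 258.9848 ≈ 0.1934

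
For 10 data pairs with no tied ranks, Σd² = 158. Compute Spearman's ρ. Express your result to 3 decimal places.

0.042

ρ = 1 − 6Σd² / [n(n²−1)] = 1 − 6×158 / (10×99)
  = 1 − 948/990 = 1 − 0.9576 ≈ 0.042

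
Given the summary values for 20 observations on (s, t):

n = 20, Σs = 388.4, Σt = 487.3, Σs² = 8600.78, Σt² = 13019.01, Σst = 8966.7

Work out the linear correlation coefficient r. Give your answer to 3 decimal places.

r = (nΣst − ΣsΣt) / √[(nΣs² − (Σs)²)(nΣt² − (Σt)²)]
Numerator: 20×8966.7 − 388.4×487.3 = -9933.32
Denominator: √[(172015.6 − 150854.56)(260380.2 − 237461.29)] = √[21161.04 × 22918.91] = 22022.4424
r = -9933.32 / 22022.4424 ≈ -0.451

-0.451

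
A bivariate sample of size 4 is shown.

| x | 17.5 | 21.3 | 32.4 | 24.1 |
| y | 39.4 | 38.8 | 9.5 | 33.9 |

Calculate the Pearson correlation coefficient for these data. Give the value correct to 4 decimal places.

n = 4, Σx = 95.3, Σy = 121.6, Σx² = 2390.51, Σy² = 4297.26, Σxy = 2640.73
nΣxy − ΣxΣy = 10562.92 − 11588.48 = -1025.56
nΣx² − (Σx)² = 9562.04 − 9082.09 = 479.95; nΣy² − (Σy)² = 17189.04 − 14786.56 = 2402.48
r = -1025.56 / √(479.95 × 2402.48) = -1025.56 / 1073.8111 ≈ -0.9551

-0.9551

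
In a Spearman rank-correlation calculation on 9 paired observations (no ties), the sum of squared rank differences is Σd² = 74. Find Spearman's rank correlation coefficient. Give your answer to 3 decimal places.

ρ = 1 − 6Σd² / [n(n²−1)] = 1 − 6×74 / (9×80)
  = 1 − 444/720 = 1 − 0.6167 ≈ 0.383

0.383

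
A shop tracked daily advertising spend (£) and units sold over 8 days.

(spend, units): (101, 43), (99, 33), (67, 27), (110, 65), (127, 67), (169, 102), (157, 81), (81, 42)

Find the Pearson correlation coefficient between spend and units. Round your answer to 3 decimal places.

0.948

n = 8, Σx = 911, Σy = 460, Σx² = 112491, Σy² = 31110, Σxy = 58435
nΣxy − ΣxΣy = 467480 − 419060 = 48420
nΣx² − (Σx)² = 899928 − 829921 = 70007; nΣy² − (Σy)² = 248880 − 211600 = 37280
r = 48420 / √(70007 × 37280) = 48420 / 51086.7983 ≈ 0.948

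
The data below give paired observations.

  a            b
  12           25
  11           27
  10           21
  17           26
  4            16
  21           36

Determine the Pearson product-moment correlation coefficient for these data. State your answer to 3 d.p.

n = 6, Σa = 75, Σb = 151, Σa² = 1111, Σb² = 4023, Σab = 2069
nΣab − ΣaΣb = 12414 − 11325 = 1089
nΣa² − (Σa)² = 6666 − 5625 = 1041; nΣb² − (Σb)² = 24138 − 22801 = 1337
r = 1089 / √(1041 × 1337) = 1089 / 1179.7529 ≈ 0.923

0.923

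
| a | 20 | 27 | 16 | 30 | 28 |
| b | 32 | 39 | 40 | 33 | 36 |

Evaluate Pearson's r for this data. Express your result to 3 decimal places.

n = 5, Σa = 121, Σb = 180, Σa² = 3069, Σb² = 6530, Σab = 4331
nΣab − ΣaΣb = 21655 − 21780 = -125
nΣa² − (Σa)² = 15345 − 14641 = 704; nΣb² − (Σb)² = 32650 − 32400 = 250
r = -125 / √(704 × 250) = -125 / 419.5235 ≈ -0.298

-0.298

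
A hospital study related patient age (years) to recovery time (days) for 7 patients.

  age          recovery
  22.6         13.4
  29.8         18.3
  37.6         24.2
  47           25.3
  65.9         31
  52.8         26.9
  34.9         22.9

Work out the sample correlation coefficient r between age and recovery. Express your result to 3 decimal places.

n = 7, Σx = 290.6, Σy = 162, Σx² = 13370.22, Σy² = 3949.2, Σxy = 7209.63
nΣxy − ΣxΣy = 50467.41 − 47077.2 = 3390.21
nΣx² − (Σx)² = 93591.54 − 84448.36 = 9143.18; nΣy² − (Σy)² = 27644.4 − 26244 = 1400.4
r = 3390.21 / √(9143.18 × 1400.4) = 3390.21 / 3578.2830 ≈ 0.947

0.947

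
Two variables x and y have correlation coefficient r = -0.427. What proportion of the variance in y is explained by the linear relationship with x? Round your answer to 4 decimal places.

r² = (-0.427)² = 0.1823

0.1823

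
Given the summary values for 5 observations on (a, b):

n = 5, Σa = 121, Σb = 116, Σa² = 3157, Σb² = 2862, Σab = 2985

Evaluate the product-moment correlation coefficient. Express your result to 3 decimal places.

r = (nΣab − ΣaΣb) / √[(nΣa² − (Σa)²)(nΣb² − (Σb)²)]
Numerator: 5×2985 − 121×116 = 889
Denominator: √[(15785 − 14641)(14310 − 13456)] = √[1144 × 854] = 988.4210
r = 889 / 988.4210 ≈ 0.899

0.899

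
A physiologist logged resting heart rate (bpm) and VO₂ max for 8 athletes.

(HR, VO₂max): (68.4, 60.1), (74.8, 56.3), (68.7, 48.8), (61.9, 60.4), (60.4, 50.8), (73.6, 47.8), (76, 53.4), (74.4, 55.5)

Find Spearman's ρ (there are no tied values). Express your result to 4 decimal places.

-0.1190

Rank HR: 3, 7, 4, 2, 1, 5, 8, 6
Rank VO₂max: 7, 6, 2, 8, 3, 1, 4, 5
d = rank(HR) − rank(VO₂max): -4, 1, 2, -6, -2, 4, 4, 1; Σd² = 94
ρ = 1 − 6Σd² / [n(n²−1)] = 1 − 6×94 / (8×63) = 1 − 564/504 ≈ -0.1190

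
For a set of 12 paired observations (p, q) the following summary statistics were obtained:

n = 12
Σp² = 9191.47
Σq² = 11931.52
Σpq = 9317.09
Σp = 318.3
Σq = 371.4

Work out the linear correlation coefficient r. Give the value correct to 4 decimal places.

r = (nΣpq − ΣpΣq) / √[(nΣp² − (Σp)²)(nΣq² − (Σq)²)]
Numerator: 12×9317.09 − 318.3×371.4 = -6411.54
Denominator: √[(110297.64 − 101314.89)(143178.24 − 137937.96)] = √[8982.75 × 5240.28] = 6860.9129
r = -6411.54 / 6860.9129 ≈ -0.9345

-0.9345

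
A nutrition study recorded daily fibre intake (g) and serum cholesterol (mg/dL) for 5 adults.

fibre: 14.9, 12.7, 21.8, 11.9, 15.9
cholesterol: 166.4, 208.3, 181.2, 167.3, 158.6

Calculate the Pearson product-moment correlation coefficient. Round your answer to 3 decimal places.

-0.090

n = 5, Σx = 77.2, Σy = 881.8, Σx² = 1252.96, Σy² = 157054.54, Σxy = 13587.54
nΣxy − ΣxΣy = 67937.7 − 68074.96 = -137.26
nΣx² − (Σx)² = 6264.8 − 5959.84 = 304.96; nΣy² − (Σy)² = 785272.7 − 777571.24 = 7701.46
r = -137.26 / √(304.96 × 7701.46) = -137.26 / 1532.5264 ≈ -0.090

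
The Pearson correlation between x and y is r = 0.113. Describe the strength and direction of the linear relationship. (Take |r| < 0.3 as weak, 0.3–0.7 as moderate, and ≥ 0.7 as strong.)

weak positive

r = 0.113 > 0 so the relationship is positive.
|r| = 0.113, which falls in the weak range.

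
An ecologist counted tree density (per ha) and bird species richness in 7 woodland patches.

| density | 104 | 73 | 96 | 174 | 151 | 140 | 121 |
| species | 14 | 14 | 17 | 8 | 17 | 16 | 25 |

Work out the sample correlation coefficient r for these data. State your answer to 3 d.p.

n = 7, Σx = 859, Σy = 111, Σx² = 112679, Σy² = 1915, Σxy = 13334
nΣxy − ΣxΣy = 93338 − 95349 = -2011
nΣx² − (Σx)² = 788753 − 737881 = 50872; nΣy² − (Σy)² = 13405 − 12321 = 1084
r = -2011 / √(50872 × 1084) = -2011 / 7425.9846 ≈ -0.271

-0.271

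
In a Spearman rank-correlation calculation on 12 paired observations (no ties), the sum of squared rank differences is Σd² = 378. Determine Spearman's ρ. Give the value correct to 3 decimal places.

ρ = 1 − 6Σd² / [n(n²−1)] = 1 − 6×378 / (12×143)
  = 1 − 2268/1716 = 1 − 1.3217 ≈ -0.322

-0.322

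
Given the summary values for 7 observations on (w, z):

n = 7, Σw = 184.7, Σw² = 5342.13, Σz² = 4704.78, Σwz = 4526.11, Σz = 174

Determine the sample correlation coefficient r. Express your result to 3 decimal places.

r = (nΣwz − ΣwΣz) / √[(nΣw² − (Σw)²)(nΣz² − (Σz)²)]
Numerator: 7×4526.11 − 184.7×174 = -455.03
Denominator: √[(37394.91 − 34114.09)(32933.46 − 30276)] = √[3280.82 × 2657.46] = 2952.7357
r = -455.03 / 2952.7357 ≈ -0.154

-0.154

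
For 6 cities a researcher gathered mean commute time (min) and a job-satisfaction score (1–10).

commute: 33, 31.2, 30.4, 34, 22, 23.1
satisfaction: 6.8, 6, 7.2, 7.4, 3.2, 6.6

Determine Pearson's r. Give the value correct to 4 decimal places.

n = 6, Σx = 173.7, Σy = 37.2, Σx² = 5160.21, Σy² = 242.64, Σxy = 1104.94
nΣxy − ΣxΣy = 6629.64 − 6461.64 = 168
nΣx² − (Σx)² = 30961.26 − 30171.69 = 789.57; nΣy² − (Σy)² = 1455.84 − 1383.84 = 72
r = 168 / √(789.57 × 72) = 168 / 238.4304 ≈ 0.7046

0.7046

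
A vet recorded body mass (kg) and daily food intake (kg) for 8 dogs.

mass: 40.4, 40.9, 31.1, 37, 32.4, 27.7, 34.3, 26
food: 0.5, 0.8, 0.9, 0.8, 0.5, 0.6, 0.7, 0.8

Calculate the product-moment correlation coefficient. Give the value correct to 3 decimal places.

n = 8, Σx = 269.8, Σy = 5.6, Σx² = 9310.72, Σy² = 4.08, Σxy = 188.14
nΣxy − ΣxΣy = 1505.12 − 1510.88 = -5.76
nΣx² − (Σx)² = 74485.76 − 72792.04 = 1693.72; nΣy² − (Σy)² = 32.64 − 31.36 = 1.28
r = -5.76 / √(1693.72 × 1.28) = -5.76 / 46.5614 ≈ -0.124

-0.124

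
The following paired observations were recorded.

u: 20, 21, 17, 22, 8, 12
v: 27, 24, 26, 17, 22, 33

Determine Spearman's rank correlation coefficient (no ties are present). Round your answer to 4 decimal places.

Rank u: 4, 5, 3, 6, 1, 2
Rank v: 5, 3, 4, 1, 2, 6
d = rank(u) − rank(v): -1, 2, -1, 5, -1, -4; Σd² = 48
ρ = 1 − 6Σd² / [n(n²−1)] = 1 − 6×48 / (6×35) = 1 − 288/210 ≈ -0.3714

-0.3714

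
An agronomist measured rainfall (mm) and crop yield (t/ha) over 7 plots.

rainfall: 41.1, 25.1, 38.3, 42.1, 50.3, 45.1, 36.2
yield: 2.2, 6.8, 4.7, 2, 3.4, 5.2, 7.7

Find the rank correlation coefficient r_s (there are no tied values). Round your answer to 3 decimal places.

-0.571

Rank rainfall: 4, 1, 3, 5, 7, 6, 2
Rank yield: 2, 6, 4, 1, 3, 5, 7
d = rank(rainfall) − rank(yield): 2, -5, -1, 4, 4, 1, -5; Σd² = 88
ρ = 1 − 6Σd² / [n(n²−1)] = 1 − 6×88 / (7×48) = 1 − 528/336 ≈ -0.571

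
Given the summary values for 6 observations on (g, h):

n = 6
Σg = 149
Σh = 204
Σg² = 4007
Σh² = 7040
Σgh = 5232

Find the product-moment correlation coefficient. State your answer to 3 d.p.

r = (nΣgh − ΣgΣh) / √[(nΣg² − (Σg)²)(nΣh² − (Σh)²)]
Numerator: 6×5232 − 149×204 = 996
Denominator: √[(24042 − 22201)(42240 − 41616)] = √[1841 × 624] = 1071.8134
r = 996 / 1071.8134 ≈ 0.929

0.929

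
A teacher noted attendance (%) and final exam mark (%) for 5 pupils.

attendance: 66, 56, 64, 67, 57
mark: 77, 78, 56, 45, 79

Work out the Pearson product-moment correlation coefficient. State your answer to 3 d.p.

-0.680

n = 5, Σx = 310, Σy = 335, Σx² = 19326, Σy² = 23415, Σxy = 20552
nΣxy − ΣxΣy = 102760 − 103850 = -1090
nΣx² − (Σx)² = 96630 − 96100 = 530; nΣy² − (Σy)² = 117075 − 112225 = 4850
r = -1090 / √(530 × 4850) = -1090 / 1603.2779 ≈ -0.680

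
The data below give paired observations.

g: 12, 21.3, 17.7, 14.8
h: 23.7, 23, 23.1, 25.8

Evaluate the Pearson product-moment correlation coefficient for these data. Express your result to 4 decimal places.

n = 4, Σg = 65.8, Σh = 95.6, Σg² = 1130.02, Σh² = 2289.94, Σgh = 1565.01
nΣgh − ΣgΣh = 6260.04 − 6290.48 = -30.44
nΣg² − (Σg)² = 4520.08 − 4329.64 = 190.44; nΣh² − (Σh)² = 9159.76 − 9139.36 = 20.4
r = -30.44 / √(190.44 × 20.4) = -30.44 / 62.3296 ≈ -0.4884

-0.4884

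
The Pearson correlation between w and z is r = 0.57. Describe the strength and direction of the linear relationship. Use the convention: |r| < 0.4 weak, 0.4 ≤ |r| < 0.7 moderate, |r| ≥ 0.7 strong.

moderate positive

r = 0.57 > 0 so the relationship is positive.
|r| = 0.57, which falls in the moderate range.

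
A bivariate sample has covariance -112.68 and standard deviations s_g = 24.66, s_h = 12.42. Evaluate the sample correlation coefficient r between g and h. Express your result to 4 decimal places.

-0.3679

r = Cov(g,h) / (s_g · s_h) = -112.68 / (24.66 × 12.42)
  = -112.68 / 306.2772 ≈ -0.3679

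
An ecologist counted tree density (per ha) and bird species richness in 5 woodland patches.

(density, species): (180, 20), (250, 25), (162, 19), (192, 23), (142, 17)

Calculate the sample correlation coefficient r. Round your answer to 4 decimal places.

0.9526

n = 5, Σx = 926, Σy = 104, Σx² = 178172, Σy² = 2204, Σxy = 19758
nΣxy − ΣxΣy = 98790 − 96304 = 2486
nΣx² − (Σx)² = 890860 − 857476 = 33384; nΣy² − (Σy)² = 11020 − 10816 = 204
r = 2486 / √(33384 × 204) = 2486 / 2609.6620 ≈ 0.9526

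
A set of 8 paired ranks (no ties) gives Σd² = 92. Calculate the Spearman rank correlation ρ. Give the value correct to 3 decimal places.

-0.095

ρ = 1 − 6Σd² / [n(n²−1)] = 1 − 6×92 / (8×63)
  = 1 − 552/504 = 1 − 1.0952 ≈ -0.095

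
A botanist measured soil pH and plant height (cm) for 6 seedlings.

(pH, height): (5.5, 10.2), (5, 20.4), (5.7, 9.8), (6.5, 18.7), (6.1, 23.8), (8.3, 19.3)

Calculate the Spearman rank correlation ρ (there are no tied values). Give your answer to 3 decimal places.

Rank pH: 2, 1, 3, 5, 4, 6
Rank height: 2, 5, 1, 3, 6, 4
d = rank(pH) − rank(height): 0, -4, 2, 2, -2, 2; Σd² = 32
ρ = 1 − 6Σd² / [n(n²−1)] = 1 − 6×32 / (6×35) = 1 − 192/210 ≈ 0.086

0.086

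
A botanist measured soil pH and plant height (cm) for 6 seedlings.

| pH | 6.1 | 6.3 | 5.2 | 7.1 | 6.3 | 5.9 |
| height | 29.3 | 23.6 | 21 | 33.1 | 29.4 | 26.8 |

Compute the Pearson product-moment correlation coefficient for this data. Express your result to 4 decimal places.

0.8336

n = 6, Σx = 36.9, Σy = 163.2, Σx² = 228.85, Σy² = 4534.66, Σxy = 1014.96
nΣxy − ΣxΣy = 6089.76 − 6022.08 = 67.68
nΣx² − (Σx)² = 1373.1 − 1361.61 = 11.49; nΣy² − (Σy)² = 27207.96 − 26634.24 = 573.72
r = 67.68 / √(11.49 × 573.72) = 67.68 / 81.1914 ≈ 0.8336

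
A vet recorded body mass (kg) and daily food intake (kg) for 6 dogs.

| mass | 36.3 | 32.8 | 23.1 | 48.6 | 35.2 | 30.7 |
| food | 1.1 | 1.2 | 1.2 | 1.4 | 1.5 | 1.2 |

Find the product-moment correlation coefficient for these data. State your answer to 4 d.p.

0.4558

n = 6, Σx = 206.7, Σy = 7.6, Σx² = 7470.63, Σy² = 9.74, Σxy = 264.69
nΣxy − ΣxΣy = 1588.14 − 1570.92 = 17.22
nΣx² − (Σx)² = 44823.78 − 42724.89 = 2098.89; nΣy² − (Σy)² = 58.44 − 57.76 = 0.68
r = 17.22 / √(2098.89 × 0.68) = 17.22 / 37.7789 ≈ 0.4558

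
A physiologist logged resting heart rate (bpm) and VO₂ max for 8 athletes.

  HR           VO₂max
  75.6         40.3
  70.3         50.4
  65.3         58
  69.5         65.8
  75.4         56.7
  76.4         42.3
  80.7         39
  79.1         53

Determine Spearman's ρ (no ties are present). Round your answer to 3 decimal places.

Rank HR: 5, 3, 1, 2, 4, 6, 8, 7
Rank VO₂max: 2, 4, 7, 8, 6, 3, 1, 5
d = rank(HR) − rank(VO₂max): 3, -1, -6, -6, -2, 3, 7, 2; Σd² = 148
ρ = 1 − 6Σd² / [n(n²−1)] = 1 − 6×148 / (8×63) = 1 − 888/504 ≈ -0.762

-0.762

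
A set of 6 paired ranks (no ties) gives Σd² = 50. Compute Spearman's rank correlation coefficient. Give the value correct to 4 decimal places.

ρ = 1 − 6Σd² / [n(n²−1)] = 1 − 6×50 / (6×35)
  = 1 − 300/210 = 1 − 1.42857 ≈ -0.4286

-0.4286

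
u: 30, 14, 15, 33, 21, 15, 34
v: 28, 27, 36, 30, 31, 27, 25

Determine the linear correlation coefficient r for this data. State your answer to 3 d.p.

-0.344

n = 7, Σu = 162, Σv = 204, Σu² = 4232, Σv² = 6024, Σuv = 4654
nΣuv − ΣuΣv = 32578 − 33048 = -470
nΣu² − (Σu)² = 29624 − 26244 = 3380; nΣv² − (Σv)² = 42168 − 41616 = 552
r = -470 / √(3380 × 552) = -470 / 1365.9283 ≈ -0.344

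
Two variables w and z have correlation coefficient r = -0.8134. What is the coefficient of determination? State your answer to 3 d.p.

0.662

r² = (-0.8134)² = 0.662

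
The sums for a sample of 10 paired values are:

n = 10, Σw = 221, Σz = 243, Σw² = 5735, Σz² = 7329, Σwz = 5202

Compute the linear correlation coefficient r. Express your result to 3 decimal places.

r = (nΣwz − ΣwΣz) / √[(nΣw² − (Σw)²)(nΣz² − (Σz)²)]
Numerator: 10×5202 − 221×243 = -1683
Denominator: √[(57350 − 48841)(73290 − 59049)] = √[8509 × 14241] = 11008.0275
r = -1683 / 11008.0275 ≈ -0.153

-0.153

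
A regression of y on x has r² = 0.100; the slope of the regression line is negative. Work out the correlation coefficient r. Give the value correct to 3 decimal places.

|r| = √0.100 = 0.316
The association is negative, so r = −0.316.

-0.316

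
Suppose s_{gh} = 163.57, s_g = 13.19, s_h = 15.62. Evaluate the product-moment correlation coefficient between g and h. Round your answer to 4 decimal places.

r = Cov(g,h) / (s_g · s_h) = 163.57 / (13.19 × 15.62)
  = 163.57 / 206.0278 ≈ 0.7939

0.7939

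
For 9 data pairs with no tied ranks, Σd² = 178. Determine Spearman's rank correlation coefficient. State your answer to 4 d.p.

ρ = 1 − 6Σd² / [n(n²−1)] = 1 − 6×178 / (9×80)
  = 1 − 1068/720 = 1 − 1.48333 ≈ -0.4833

-0.4833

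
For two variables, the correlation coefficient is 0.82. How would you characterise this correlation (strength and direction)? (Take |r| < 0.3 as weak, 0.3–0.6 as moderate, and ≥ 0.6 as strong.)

strong positive

r = 0.82 > 0 so the relationship is positive.
|r| = 0.82, which falls in the strong range.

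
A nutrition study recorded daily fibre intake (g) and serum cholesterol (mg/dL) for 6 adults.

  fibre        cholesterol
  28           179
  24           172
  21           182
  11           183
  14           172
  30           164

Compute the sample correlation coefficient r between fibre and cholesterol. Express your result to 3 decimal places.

n = 6, Σx = 128, Σy = 1052, Σx² = 3018, Σy² = 184718, Σxy = 22303
nΣxy − ΣxΣy = 133818 − 134656 = -838
nΣx² − (Σx)² = 18108 − 16384 = 1724; nΣy² − (Σy)² = 1108308 − 1106704 = 1604
r = -838 / √(1724 × 1604) = -838 / 1662.9179 ≈ -0.504

-0.504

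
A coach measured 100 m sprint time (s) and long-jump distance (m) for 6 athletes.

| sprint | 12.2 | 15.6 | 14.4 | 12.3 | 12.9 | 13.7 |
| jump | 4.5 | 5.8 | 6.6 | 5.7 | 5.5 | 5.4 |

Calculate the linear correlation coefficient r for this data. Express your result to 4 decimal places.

n = 6, Σx = 81.1, Σy = 33.5, Σx² = 1104.95, Σy² = 189.35, Σxy = 455.46
nΣxy − ΣxΣy = 2732.76 − 2716.85 = 15.91
nΣx² − (Σx)² = 6629.7 − 6577.21 = 52.49; nΣy² − (Σy)² = 1136.1 − 1122.25 = 13.85
r = 15.91 / √(52.49 × 13.85) = 15.91 / 26.9627 ≈ 0.5901

0.5901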